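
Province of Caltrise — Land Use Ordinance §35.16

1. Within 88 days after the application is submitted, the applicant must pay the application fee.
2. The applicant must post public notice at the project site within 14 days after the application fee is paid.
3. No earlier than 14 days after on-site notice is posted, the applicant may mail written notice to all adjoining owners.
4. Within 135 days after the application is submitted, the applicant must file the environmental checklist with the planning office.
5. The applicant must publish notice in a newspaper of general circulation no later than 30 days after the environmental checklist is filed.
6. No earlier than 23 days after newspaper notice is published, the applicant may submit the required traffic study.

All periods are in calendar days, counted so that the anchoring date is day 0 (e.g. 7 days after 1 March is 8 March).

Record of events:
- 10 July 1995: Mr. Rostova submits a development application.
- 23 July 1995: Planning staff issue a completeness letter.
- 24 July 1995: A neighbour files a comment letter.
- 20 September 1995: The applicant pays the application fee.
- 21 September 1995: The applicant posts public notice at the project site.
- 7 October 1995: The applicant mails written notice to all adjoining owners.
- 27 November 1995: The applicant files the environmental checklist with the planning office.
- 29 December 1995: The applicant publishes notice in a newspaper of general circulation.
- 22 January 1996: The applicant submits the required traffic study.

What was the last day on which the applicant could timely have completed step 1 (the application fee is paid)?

Step 1 runs from 10 July 1995, when the application is submitted. 88 days after 10 July 1995 is 6 October 1995.

6 October 1995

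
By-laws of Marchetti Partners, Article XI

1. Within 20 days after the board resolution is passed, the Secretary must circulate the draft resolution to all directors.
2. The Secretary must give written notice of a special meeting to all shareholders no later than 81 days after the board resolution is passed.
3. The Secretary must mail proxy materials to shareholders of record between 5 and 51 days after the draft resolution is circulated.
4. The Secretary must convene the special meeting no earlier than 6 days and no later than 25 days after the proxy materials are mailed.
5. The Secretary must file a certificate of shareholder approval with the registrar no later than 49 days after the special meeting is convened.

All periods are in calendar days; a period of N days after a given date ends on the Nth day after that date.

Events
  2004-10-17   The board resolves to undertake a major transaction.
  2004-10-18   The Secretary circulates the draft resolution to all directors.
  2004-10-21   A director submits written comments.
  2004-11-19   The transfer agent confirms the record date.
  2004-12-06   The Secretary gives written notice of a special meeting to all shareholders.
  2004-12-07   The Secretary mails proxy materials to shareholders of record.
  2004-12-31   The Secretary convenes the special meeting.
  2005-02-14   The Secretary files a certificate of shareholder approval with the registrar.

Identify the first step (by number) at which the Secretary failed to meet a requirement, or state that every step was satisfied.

None — every step was satisfied

Step 1: 20 days after 2004-10-17 (when the board resolution is passed) is 2004-11-06; done 2004-10-18 — timely.
Step 2: 81 days after 2004-10-17 (when the board resolution is passed) is 2005-01-06; 2004-12-06 is within that limit.
Step 3: the window is 5–51 days after 2004-10-18 (when the draft resolution is circulated), so 2004-10-23 through 2004-12-08; done 2004-12-07 — within the window.
Step 4: the window is 6–25 days after 2004-12-07 (when the proxy materials are mailed), so 2004-12-13 through 2005-01-01; 2004-12-31 falls inside that range.
Step 5: 49 days after 2004-12-31 (when the special meeting is convened) is 2005-02-18; completed 2005-02-14, before the deadline.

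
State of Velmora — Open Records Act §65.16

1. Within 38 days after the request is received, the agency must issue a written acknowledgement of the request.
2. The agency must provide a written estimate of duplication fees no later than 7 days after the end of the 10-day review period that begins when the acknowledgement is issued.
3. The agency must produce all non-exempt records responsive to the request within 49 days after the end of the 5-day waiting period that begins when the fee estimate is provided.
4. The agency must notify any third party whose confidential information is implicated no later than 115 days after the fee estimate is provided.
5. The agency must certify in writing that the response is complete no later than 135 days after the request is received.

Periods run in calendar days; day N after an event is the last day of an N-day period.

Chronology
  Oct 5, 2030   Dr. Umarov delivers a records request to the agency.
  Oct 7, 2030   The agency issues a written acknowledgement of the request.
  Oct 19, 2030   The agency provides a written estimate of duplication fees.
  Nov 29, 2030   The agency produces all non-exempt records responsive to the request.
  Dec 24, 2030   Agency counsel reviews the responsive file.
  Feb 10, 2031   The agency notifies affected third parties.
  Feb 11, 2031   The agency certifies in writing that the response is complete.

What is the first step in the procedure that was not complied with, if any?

None — every step was satisfied

Step 1 — counting 38 days from Oct 5, 2030 (when the request is received) gives a deadline of Nov 12, 2030; done Oct 7, 2030 — timely.
Step 2 — counting 7 days from Oct 17, 2030 (end of the 10-day review period, which began when the acknowledgement is issued on Oct 7, 2030) gives a deadline of Oct 24, 2030; done Oct 19, 2030 — timely.
Step 3 — counting 49 days from Oct 24, 2030 (end of the 5-day waiting period, which began when the fee estimate is provided on Oct 19, 2030) gives a deadline of Dec 12, 2030; done Nov 29, 2030 — timely.
Step 4 — counting 115 days from Oct 19, 2030 (when the fee estimate is provided) gives a deadline of Feb 11, 2031; completed Feb 10, 2031, before the deadline.
Step 5 — counting 135 days from Oct 5, 2030 (when the request is received) gives a deadline of Feb 17, 2031; completed Feb 11, 2031, before the deadline.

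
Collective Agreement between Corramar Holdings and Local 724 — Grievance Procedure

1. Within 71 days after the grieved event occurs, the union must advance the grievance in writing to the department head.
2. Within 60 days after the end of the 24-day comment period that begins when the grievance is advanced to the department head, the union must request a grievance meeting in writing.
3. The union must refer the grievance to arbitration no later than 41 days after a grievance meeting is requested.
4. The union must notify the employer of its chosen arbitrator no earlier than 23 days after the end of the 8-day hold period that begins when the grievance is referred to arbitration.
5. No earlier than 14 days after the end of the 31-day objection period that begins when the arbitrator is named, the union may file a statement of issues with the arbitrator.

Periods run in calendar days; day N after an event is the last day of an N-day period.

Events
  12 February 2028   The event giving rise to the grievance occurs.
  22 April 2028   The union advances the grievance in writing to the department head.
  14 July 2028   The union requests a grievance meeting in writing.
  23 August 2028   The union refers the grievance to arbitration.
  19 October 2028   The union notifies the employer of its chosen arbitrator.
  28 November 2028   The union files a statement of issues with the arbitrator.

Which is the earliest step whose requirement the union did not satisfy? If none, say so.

Step 5

(1) due by 12 February 2028 + 71 days = 23 April 2028; completed 22 April 2028, before the deadline.
(2) due by 16 May 2028 + 60 days = 15 July 2028; done 14 July 2028 — timely.
(3) due by 14 July 2028 + 41 days = 24 August 2028; completed 23 August 2028, before the deadline.
(4) permitted from 31 August 2028 + 23 days = 23 September 2028 onward; done 19 October 2028 — permitted.
(5) permitted from 19 November 2028 + 14 days = 3 December 2028 onward; 28 November 2028 is 5 days before the earliest permitted date.
The analysis stops there.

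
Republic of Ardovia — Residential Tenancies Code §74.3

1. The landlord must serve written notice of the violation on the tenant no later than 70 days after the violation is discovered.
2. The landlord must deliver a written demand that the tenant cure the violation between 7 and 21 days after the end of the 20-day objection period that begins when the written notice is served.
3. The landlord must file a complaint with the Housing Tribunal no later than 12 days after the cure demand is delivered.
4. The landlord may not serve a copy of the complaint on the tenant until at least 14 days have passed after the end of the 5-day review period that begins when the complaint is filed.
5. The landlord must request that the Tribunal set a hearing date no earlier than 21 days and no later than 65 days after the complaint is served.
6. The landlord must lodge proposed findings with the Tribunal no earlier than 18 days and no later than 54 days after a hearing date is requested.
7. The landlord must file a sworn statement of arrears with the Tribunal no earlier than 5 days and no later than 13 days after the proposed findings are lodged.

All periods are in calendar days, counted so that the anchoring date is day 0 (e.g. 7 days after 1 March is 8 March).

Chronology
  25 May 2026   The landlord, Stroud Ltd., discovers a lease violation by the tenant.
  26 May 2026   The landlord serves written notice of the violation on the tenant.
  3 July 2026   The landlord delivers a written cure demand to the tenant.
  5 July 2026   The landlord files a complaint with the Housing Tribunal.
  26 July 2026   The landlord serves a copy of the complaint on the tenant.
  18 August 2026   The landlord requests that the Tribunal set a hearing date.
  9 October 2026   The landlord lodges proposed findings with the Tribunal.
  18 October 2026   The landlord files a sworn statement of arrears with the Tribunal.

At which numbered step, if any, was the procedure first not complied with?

None — every step was satisfied

Step 1 — counting 70 days from 25 May 2026 (when the violation is discovered) gives a deadline of 3 August 2026; done 26 May 2026 — timely.
Step 2 — 7 and 21 days from 15 June 2026 (end of the 20-day objection period, which began when the written notice is served on 26 May 2026) are 22 June 2026 and 6 July 2026 respectively; done 3 July 2026 — within the window.
Step 3 — counting 12 days from 3 July 2026 (when the cure demand is delivered) gives a deadline of 15 July 2026; 5 July 2026 is within that limit.
Step 4 — must wait 14 days from 10 July 2026 (end of the 5-day review period, which began when the complaint is filed on 5 July 2026), so not before 24 July 2026; done 26 July 2026, after the minimum wait.
Step 5 — 21 and 65 days from 26 July 2026 (when the complaint is served) are 16 August 2026 and 29 September 2026 respectively; done 18 August 2026, which is between those dates.
Step 6 — 18 and 54 days from 18 August 2026 (when a hearing date is requested) are 5 September 2026 and 11 October 2026 respectively; done 9 October 2026 — within the window.
Step 7 — 5 and 13 days from 9 October 2026 (when the proposed findings are lodged) are 14 October 2026 and 22 October 2026 respectively; done 18 October 2026 — within the window.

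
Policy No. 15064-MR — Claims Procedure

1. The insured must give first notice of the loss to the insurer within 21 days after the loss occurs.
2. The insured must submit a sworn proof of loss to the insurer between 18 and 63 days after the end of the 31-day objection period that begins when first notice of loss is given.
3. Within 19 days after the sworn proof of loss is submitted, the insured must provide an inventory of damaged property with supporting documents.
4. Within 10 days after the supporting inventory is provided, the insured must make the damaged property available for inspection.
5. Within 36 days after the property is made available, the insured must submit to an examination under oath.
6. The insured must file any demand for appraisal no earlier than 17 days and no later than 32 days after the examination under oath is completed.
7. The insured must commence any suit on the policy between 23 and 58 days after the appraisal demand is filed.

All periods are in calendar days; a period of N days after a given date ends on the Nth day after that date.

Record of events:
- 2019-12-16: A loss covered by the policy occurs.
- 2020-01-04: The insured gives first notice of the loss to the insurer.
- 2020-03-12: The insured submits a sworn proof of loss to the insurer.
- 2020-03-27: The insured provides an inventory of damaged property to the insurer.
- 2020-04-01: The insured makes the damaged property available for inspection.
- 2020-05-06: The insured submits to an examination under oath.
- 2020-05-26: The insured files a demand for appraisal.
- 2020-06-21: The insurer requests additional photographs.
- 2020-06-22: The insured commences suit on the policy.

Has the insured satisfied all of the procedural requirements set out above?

(1) due by 2019-12-16 + 21 days = 2020-01-06; done 2020-01-04 — timely.
(2) the permitted window runs from 2020-02-04 + 18 = 2020-02-22 to 2020-02-04 + 63 = 2020-04-07; done 2020-03-12, which is between those dates.
(3) due by 2020-03-12 + 19 days = 2020-03-31; completed 2020-03-27, before the deadline.
(4) due by 2020-03-27 + 10 days = 2020-04-06; done 2020-04-01 — timely.
(5) due by 2020-04-01 + 36 days = 2020-05-07; completed 2020-05-06, before the deadline.
(6) the permitted window runs from 2020-05-06 + 17 = 2020-05-23 to 2020-05-06 + 32 = 2020-06-07; 2020-05-26 falls inside that range.
(7) the permitted window runs from 2020-05-26 + 23 = 2020-06-18 to 2020-05-26 + 58 = 2020-07-23; done 2020-06-22 — within the window.

Yes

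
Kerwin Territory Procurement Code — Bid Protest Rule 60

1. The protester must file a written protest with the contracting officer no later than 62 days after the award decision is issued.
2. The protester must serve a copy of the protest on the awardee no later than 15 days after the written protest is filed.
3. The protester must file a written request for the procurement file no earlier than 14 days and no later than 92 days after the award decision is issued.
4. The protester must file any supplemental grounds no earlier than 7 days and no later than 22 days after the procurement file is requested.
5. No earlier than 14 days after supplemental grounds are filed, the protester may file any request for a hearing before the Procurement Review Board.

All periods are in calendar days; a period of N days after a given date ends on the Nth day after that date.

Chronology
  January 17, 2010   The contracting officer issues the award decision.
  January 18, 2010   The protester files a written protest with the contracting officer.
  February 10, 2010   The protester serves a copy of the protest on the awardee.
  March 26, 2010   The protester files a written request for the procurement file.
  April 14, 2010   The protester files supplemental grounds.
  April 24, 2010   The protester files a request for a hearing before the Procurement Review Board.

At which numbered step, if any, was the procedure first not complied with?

Step 1: 62 days after January 17, 2010 (when the award decision is issued) is March 20, 2010; completed January 18, 2010, before the deadline.
Step 2: 15 days after January 18, 2010 (when the written protest is filed) is February 2, 2010; done February 10, 2010 — 8 days late.

Step 2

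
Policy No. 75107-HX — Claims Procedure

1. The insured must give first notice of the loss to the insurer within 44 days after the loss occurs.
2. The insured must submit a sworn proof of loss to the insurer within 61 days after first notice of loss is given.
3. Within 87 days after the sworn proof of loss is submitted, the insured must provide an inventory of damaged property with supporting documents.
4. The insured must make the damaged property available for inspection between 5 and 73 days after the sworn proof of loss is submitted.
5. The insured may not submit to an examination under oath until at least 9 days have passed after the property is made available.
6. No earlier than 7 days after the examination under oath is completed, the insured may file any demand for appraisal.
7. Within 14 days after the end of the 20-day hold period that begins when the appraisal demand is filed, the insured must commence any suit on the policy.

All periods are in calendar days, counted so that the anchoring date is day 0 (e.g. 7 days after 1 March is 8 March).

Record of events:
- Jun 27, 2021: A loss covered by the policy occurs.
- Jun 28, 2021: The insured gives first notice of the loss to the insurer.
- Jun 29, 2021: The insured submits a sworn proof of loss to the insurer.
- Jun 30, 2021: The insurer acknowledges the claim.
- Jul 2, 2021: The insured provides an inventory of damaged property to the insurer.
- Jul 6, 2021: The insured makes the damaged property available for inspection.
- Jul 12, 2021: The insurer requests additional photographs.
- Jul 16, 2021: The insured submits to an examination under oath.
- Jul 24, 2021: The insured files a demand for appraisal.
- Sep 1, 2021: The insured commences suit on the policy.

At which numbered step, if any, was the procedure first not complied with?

Step 1 — counting 44 days from Jun 27, 2021 (when the loss occurs) gives a deadline of Aug 10, 2021; done Jun 28, 2021 — timely.
Step 2 — counting 61 days from Jun 28, 2021 (when first notice of loss is given) gives a deadline of Aug 28, 2021; done Jun 29, 2021 — timely.
Step 3 — counting 87 days from Jun 29, 2021 (when the sworn proof of loss is submitted) gives a deadline of Sep 24, 2021; completed Jul 2, 2021, before the deadline.
Step 4 — 5 and 73 days from Jun 29, 2021 (when the sworn proof of loss is submitted) are Jul 4, 2021 and Sep 10, 2021 respectively; done Jul 6, 2021 — within the window.
Step 5 — must wait 9 days from Jul 6, 2021 (when the property is made available), so not before Jul 15, 2021; Jul 16, 2021 is on or after that date.
Step 6 — must wait 7 days from Jul 16, 2021 (when the examination under oath is completed), so not before Jul 23, 2021; Jul 24, 2021 is on or after that date.
Step 7 — counting 14 days from Aug 13, 2021 (end of the 20-day hold period, which began when the appraisal demand is filed on Jul 24, 2021) gives a deadline of Aug 27, 2021; done Sep 1, 2021 — 5 days late.
The analysis stops there.

Step 7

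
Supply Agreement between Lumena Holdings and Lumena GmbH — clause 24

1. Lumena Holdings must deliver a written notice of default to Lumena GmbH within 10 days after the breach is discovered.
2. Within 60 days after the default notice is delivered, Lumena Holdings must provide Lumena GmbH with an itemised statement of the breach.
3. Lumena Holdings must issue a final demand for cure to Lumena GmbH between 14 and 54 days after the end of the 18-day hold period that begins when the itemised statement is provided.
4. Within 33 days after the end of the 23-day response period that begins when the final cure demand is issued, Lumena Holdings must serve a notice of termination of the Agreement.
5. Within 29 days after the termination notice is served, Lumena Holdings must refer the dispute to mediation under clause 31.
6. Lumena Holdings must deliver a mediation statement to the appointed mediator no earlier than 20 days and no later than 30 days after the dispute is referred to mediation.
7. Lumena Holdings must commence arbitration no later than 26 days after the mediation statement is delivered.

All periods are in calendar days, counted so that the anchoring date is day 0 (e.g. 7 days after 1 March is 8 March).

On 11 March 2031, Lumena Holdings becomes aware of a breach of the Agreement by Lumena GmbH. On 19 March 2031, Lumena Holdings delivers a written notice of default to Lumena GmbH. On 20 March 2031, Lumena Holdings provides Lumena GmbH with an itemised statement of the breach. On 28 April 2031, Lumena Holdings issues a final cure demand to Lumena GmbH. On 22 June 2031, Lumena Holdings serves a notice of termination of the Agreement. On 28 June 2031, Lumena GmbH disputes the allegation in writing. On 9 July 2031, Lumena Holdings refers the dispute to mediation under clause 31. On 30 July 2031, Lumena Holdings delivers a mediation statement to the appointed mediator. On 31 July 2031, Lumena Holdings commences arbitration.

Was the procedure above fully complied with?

Step 1 — counting 10 days from 11 March 2031 (when the breach is discovered) gives a deadline of 21 March 2031; 19 March 2031 is within that limit.
Step 2 — counting 60 days from 19 March 2031 (when the default notice is delivered) gives a deadline of 18 May 2031; completed 20 March 2031, before the deadline.
Step 3 — 14 and 54 days from 7 April 2031 (end of the 18-day hold period, which began when the itemised statement is provided on 20 March 2031) are 21 April 2031 and 31 May 2031 respectively; done 28 April 2031, which is between those dates.
Step 4 — counting 33 days from 21 May 2031 (end of the 23-day response period, which began when the final cure demand is issued on 28 April 2031) gives a deadline of 23 June 2031; completed 22 June 2031, before the deadline.
Step 5 — counting 29 days from 22 June 2031 (when the termination notice is served) gives a deadline of 21 July 2031; 9 July 2031 is within that limit.
Step 6 — 20 and 30 days from 9 July 2031 (when the dispute is referred to mediation) are 29 July 2031 and 8 August 2031 respectively; 30 July 2031 falls inside that range.
Step 7 — counting 26 days from 30 July 2031 (when the mediation statement is delivered) gives a deadline of 25 August 2031; 31 July 2031 is within that limit.

Yes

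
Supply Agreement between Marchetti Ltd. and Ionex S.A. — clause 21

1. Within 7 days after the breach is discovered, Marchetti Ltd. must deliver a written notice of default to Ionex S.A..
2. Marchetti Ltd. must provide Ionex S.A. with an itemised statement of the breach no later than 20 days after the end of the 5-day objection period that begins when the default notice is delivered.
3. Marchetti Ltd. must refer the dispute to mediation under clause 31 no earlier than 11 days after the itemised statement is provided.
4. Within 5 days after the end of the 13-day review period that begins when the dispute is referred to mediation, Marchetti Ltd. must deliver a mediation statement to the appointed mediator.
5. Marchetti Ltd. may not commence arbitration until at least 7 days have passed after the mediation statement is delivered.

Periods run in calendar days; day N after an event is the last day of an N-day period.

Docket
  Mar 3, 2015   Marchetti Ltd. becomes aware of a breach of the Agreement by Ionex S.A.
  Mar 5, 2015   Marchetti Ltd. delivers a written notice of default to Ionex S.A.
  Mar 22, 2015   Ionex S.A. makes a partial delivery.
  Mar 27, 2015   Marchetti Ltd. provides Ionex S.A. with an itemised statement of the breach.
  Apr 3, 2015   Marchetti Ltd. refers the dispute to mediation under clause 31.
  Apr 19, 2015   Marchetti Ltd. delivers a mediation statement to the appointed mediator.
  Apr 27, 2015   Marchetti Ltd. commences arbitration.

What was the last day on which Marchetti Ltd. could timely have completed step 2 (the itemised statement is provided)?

The default notice is delivered on Mar 5, 2015; the 5-day objection period therefore ends Mar 10, 2015, and step 2 runs from that date. 20 days after Mar 10, 2015 is Mar 30, 2015.

Mar 30, 2015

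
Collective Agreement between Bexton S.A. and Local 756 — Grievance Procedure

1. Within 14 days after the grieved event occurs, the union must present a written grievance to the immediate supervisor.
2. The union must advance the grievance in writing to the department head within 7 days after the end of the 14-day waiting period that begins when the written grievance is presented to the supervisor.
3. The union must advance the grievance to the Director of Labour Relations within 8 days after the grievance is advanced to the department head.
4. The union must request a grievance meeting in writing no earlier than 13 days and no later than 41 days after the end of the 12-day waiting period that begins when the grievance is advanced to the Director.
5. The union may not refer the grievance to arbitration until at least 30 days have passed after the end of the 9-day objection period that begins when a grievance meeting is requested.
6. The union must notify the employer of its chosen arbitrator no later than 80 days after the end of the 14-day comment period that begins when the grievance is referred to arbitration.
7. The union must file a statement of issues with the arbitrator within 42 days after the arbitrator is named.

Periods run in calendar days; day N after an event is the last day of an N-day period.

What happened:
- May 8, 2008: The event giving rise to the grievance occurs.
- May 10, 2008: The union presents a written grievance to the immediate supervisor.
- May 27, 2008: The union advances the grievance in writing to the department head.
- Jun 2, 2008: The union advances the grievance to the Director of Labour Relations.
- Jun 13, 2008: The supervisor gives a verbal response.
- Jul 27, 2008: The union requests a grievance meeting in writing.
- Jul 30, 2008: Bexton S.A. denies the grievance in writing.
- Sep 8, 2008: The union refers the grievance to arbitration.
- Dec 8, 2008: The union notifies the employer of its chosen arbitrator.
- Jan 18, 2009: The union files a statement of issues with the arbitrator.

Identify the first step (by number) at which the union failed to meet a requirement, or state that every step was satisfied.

Step 1: 14 days after May 8, 2008 (when the grieved event occurs) is May 22, 2008; May 10, 2008 is within that limit.
Step 2: 7 days after May 24, 2008 (end of the 14-day waiting period, which began when the written grievance is presented to the supervisor on May 10, 2008) is May 31, 2008; done May 27, 2008 — timely.
Step 3: 8 days after May 27, 2008 (when the grievance is advanced to the department head) is Jun 4, 2008; done Jun 2, 2008 — timely.
Step 4: the window is 13–41 days after Jun 14, 2008 (end of the 12-day waiting period, which began when the grievance is advanced to the Director on Jun 2, 2008), so Jun 27, 2008 through Jul 25, 2008; done Jul 27, 2008 — 2 days after the window closed.
That is the first point of non-compliance.

Step 4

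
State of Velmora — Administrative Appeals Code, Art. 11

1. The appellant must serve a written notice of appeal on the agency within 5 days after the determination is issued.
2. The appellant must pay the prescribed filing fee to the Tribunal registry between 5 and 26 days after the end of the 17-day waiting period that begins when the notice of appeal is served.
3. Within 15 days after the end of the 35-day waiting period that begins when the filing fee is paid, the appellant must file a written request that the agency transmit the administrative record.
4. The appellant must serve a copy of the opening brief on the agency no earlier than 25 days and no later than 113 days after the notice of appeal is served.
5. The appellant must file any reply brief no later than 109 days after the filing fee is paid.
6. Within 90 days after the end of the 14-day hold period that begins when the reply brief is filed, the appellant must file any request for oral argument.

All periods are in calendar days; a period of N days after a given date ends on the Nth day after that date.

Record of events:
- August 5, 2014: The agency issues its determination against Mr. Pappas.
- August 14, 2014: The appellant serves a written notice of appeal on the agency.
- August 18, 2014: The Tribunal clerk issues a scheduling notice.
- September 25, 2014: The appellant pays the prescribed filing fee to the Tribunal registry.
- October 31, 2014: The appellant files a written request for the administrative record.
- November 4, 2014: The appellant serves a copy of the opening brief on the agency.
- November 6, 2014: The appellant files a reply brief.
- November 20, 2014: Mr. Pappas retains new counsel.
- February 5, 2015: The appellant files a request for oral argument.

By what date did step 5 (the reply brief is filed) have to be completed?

Step 5 runs from September 25, 2014, when the filing fee is paid. 109 days after September 25, 2014 is January 12, 2015.

January 12, 2015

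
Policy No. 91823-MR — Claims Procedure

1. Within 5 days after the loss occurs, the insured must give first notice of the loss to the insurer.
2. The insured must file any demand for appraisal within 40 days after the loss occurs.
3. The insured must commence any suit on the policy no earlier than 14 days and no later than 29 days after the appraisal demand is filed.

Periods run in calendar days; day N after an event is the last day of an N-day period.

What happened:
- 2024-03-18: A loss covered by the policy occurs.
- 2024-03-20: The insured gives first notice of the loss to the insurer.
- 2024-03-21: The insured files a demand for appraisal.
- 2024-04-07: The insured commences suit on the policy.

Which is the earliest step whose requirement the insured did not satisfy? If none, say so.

None — every step was satisfied

Step 1: 5 days after 2024-03-18 (when the loss occurs) is 2024-03-23; 2024-03-20 is within that limit.
Step 2: 40 days after 2024-03-18 (when the loss occurs) is 2024-04-27; done 2024-03-21 — timely.
Step 3: the window is 14–29 days after 2024-03-21 (when the appraisal demand is filed), so 2024-04-04 through 2024-04-19; done 2024-04-07, which is between those dates.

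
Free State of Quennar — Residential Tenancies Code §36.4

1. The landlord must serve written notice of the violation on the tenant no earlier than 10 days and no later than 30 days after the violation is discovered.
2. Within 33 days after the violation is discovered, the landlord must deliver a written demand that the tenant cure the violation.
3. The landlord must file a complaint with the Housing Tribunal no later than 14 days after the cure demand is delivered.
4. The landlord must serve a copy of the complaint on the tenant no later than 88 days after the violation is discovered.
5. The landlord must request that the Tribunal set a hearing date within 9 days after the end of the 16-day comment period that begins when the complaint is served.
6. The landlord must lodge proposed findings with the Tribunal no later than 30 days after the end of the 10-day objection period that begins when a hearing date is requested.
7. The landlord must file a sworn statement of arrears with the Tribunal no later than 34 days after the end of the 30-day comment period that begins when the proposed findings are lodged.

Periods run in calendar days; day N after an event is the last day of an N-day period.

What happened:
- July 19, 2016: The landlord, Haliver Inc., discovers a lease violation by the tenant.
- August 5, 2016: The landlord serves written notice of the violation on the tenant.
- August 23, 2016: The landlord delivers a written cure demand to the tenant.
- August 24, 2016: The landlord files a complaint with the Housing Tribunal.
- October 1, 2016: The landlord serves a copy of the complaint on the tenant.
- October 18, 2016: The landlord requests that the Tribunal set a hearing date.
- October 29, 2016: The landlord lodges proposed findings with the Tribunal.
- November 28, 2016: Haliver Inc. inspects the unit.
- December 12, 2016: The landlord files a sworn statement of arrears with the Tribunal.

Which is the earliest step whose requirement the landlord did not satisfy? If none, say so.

Step 2

Step 1 — 10 and 30 days from July 19, 2016 (when the violation is discovered) are July 29, 2016 and August 18, 2016 respectively; done August 5, 2016, which is between those dates.
Step 2 — counting 33 days from July 19, 2016 (when the violation is discovered) gives a deadline of August 21, 2016; done August 23, 2016 — 2 days late.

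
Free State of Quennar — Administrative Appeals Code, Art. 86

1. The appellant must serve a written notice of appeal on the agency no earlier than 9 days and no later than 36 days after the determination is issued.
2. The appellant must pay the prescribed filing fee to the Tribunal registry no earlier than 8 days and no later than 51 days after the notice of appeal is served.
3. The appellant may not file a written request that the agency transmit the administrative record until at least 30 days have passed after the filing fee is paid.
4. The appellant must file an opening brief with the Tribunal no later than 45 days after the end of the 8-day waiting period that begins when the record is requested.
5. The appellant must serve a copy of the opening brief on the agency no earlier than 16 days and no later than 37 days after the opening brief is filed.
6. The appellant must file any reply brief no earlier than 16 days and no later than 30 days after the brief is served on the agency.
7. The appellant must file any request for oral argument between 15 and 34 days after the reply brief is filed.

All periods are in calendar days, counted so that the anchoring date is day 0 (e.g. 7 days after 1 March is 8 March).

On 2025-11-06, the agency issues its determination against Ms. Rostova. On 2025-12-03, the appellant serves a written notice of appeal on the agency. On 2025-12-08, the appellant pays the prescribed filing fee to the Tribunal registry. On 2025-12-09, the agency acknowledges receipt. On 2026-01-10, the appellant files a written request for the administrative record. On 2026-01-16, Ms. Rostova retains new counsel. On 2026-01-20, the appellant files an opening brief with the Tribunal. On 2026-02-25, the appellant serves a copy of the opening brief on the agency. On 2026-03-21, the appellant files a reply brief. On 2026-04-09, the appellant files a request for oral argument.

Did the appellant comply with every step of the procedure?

No

Step 1: the window is 9–36 days after 2025-11-06 (when the determination is issued), so 2025-11-15 through 2025-12-12; 2025-12-03 falls inside that range.
Step 2: the window is 8–51 days after 2025-12-03 (when the notice of appeal is served), so 2025-12-11 through 2026-01-23; done 2025-12-08 — 3 days before the window opened.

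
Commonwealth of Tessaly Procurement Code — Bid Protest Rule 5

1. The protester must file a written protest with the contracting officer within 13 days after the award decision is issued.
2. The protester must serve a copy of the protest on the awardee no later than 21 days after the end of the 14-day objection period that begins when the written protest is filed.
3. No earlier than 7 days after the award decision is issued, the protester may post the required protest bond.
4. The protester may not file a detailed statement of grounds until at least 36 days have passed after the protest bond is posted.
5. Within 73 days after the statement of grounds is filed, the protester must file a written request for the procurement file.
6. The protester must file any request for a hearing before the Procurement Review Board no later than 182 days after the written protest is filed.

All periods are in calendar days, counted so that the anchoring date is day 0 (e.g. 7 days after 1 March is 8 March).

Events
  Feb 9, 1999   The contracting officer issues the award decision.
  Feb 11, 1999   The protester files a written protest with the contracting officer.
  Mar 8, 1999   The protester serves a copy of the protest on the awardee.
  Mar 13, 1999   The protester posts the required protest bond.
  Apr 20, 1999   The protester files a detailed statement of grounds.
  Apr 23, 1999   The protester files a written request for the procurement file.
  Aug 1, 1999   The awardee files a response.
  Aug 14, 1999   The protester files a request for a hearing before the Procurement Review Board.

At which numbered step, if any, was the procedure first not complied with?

Step 6

Step 1: 13 days after Feb 9, 1999 (when the award decision is issued) is Feb 22, 1999; done Feb 11, 1999 — timely.
Step 2: 21 days after Feb 25, 1999 (end of the 14-day objection period, which began when the written protest is filed on Feb 11, 1999) is Mar 18, 1999; done Mar 8, 1999 — timely.
Step 3: the earliest permitted date is 7 days after Feb 9, 1999 (when the award decision is issued), i.e. Feb 16, 1999; done Mar 13, 1999 — permitted.
Step 4: the earliest permitted date is 36 days after Mar 13, 1999 (when the protest bond is posted), i.e. Apr 18, 1999; done Apr 20, 1999 — permitted.
Step 5: 73 days after Apr 20, 1999 (when the statement of grounds is filed) is Jul 2, 1999; Apr 23, 1999 is within that limit.
Step 6: 182 days after Feb 11, 1999 (when the written protest is filed) is Aug 12, 1999; done Aug 14, 1999 — 2 days late.
That is the first point of non-compliance.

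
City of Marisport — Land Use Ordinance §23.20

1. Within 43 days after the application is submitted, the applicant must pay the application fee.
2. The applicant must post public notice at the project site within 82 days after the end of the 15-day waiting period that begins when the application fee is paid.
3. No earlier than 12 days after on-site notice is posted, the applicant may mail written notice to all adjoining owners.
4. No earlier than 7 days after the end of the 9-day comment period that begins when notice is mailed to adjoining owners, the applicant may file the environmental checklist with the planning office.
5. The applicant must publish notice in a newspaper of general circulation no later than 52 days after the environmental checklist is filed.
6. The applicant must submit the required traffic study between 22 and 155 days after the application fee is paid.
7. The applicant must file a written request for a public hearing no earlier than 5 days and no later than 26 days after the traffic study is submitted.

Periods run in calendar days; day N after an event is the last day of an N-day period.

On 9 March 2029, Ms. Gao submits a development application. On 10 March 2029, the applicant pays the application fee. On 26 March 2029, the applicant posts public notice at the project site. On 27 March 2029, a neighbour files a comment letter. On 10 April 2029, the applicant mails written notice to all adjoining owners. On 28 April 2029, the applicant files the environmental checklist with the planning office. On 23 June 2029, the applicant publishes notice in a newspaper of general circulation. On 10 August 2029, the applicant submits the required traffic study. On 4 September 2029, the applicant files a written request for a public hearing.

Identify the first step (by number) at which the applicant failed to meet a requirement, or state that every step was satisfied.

(1) due by 9 March 2029 + 43 days = 21 April 2029; done 10 March 2029 — timely.
(2) due by 25 March 2029 + 82 days = 15 June 2029; done 26 March 2029 — timely.
(3) permitted from 26 March 2029 + 12 days = 7 April 2029 onward; done 10 April 2029, after the minimum wait.
(4) permitted from 19 April 2029 + 7 days = 26 April 2029 onward; done 28 April 2029, after the minimum wait.
(5) due by 28 April 2029 + 52 days = 19 June 2029; 23 June 2029 misses that deadline by 4 days.
Later steps need not be reached.

Step 5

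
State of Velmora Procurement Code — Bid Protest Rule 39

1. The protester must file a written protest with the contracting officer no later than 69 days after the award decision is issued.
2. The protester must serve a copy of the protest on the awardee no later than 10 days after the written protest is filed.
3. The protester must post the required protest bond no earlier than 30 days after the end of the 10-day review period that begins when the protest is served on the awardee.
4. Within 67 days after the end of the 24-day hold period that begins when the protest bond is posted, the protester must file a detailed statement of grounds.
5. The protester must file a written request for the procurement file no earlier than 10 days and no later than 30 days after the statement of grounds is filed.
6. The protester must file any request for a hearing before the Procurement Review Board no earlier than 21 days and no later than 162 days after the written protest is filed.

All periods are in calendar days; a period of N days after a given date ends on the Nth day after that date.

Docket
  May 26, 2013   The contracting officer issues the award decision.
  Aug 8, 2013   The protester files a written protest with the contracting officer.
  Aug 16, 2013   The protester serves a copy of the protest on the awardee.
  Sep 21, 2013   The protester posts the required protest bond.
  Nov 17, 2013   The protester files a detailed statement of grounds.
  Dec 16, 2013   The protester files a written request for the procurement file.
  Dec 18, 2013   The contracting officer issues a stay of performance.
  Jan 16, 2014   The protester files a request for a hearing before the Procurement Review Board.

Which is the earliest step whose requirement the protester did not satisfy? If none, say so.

(1) due by May 26, 2013 + 69 days = Aug 3, 2013; Aug 8, 2013 misses that deadline by 5 days.
Later steps need not be reached.

Step 1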